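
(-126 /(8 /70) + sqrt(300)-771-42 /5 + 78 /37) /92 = -695523 /34040 + 5*sqrt(3) /46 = -20.24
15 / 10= 3 / 2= 1.50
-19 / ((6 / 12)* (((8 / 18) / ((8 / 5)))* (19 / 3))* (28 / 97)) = -2619 / 35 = -74.83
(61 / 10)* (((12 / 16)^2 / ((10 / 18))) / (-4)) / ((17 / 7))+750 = 40765413 / 54400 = 749.36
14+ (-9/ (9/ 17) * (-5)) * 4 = 354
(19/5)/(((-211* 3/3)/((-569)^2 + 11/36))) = -221452733/37980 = -5830.77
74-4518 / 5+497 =-1663 / 5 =-332.60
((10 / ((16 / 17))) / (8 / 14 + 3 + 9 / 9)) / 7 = 85 / 256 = 0.33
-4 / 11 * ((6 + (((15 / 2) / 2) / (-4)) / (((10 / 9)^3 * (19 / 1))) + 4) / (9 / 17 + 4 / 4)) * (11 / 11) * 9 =-7129953 / 334400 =-21.32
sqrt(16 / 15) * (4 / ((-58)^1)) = -0.07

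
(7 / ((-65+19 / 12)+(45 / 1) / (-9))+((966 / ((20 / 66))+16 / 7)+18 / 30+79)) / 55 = 93951479 / 1580425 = 59.45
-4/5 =-0.80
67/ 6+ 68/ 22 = 941/ 66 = 14.26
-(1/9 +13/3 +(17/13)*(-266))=40178/117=343.40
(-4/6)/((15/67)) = -134/45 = -2.98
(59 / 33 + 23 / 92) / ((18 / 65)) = 17485 / 2376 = 7.36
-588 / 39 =-196 / 13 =-15.08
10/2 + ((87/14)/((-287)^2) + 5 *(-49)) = -276759753/1153166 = -240.00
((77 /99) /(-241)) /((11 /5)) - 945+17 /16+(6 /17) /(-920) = -704470923643 /746309520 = -943.94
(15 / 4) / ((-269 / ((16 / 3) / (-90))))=2 / 2421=0.00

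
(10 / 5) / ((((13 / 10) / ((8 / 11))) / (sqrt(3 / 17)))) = 160* sqrt(51) / 2431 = 0.47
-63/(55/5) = -63/11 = -5.73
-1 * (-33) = 33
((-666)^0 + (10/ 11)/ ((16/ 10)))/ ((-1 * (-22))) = 69/ 968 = 0.07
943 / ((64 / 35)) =33005 / 64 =515.70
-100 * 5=-500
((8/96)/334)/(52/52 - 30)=-1/116232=-0.00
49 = 49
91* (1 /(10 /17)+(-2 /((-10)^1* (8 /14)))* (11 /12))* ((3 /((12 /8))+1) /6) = 8827 /96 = 91.95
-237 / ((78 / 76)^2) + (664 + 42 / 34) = 3794371 / 8619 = 440.23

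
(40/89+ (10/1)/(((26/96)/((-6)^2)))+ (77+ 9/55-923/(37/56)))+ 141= 355224711/2354495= 150.87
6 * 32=192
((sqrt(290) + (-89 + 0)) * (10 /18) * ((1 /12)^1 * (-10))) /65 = 445 /702 - 5 * sqrt(290) /702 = 0.51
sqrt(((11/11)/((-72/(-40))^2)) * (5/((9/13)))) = 5 * sqrt(65)/27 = 1.49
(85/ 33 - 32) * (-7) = 6797/ 33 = 205.97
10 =10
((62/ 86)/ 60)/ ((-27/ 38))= -589/ 34830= -0.02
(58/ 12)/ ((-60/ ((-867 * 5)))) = 8381/ 24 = 349.21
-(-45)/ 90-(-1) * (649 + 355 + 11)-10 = 2011/ 2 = 1005.50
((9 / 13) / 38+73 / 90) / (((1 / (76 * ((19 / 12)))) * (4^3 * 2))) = 87571 / 112320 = 0.78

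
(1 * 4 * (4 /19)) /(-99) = -0.01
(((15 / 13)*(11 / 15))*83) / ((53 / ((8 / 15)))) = 7304 / 10335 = 0.71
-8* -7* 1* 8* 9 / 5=4032 / 5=806.40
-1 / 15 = -0.07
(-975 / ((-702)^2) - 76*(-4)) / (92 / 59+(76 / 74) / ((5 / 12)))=41927996885 / 555023664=75.54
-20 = -20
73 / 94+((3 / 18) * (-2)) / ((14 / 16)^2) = 0.34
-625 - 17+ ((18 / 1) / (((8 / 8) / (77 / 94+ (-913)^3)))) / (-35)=643845971679 / 1645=391395727.46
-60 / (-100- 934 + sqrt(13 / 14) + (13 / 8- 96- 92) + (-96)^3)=1920 * sqrt(182) / 351643576884191 + 23814507360 / 351643576884191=0.00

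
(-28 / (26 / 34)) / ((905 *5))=-476 / 58825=-0.01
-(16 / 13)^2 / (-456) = 32 / 9633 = 0.00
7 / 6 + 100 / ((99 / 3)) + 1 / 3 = 299 / 66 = 4.53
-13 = -13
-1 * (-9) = 9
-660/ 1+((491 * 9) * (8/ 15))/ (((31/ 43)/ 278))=140763636/ 155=908152.49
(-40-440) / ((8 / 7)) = -420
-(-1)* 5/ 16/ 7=5/ 112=0.04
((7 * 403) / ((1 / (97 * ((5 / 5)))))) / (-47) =-273637 / 47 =-5822.06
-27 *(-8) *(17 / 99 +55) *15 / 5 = 393264 / 11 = 35751.27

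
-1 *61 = -61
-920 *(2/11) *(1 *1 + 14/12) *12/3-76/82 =-1962694/1353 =-1450.62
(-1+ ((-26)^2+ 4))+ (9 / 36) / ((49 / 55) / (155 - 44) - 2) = 33023171 / 48644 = 678.87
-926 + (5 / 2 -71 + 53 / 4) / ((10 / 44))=-11691 / 10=-1169.10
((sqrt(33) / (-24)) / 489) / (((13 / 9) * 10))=-0.00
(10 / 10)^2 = 1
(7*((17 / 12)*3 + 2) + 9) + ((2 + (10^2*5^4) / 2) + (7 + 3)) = 125259 / 4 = 31314.75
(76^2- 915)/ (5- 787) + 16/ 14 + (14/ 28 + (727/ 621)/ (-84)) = -4067867/ 886788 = -4.59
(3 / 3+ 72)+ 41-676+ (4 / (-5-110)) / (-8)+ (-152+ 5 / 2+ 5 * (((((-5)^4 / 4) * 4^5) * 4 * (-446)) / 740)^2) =743937121275.36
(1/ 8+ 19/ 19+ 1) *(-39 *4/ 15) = -221/ 10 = -22.10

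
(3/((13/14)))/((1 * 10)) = 21/65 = 0.32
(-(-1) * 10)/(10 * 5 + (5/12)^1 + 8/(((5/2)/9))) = 600/4753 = 0.13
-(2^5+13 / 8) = -269 / 8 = -33.62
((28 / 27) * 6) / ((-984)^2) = 7 / 1089288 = 0.00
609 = 609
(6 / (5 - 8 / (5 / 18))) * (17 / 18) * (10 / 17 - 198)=16780 / 357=47.00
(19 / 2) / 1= 19 / 2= 9.50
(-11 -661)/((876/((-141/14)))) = 7.73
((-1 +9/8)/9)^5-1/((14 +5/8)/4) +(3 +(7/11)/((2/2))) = 930480390287/276693221376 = 3.36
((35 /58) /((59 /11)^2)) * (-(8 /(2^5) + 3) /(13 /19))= -80465 /807592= -0.10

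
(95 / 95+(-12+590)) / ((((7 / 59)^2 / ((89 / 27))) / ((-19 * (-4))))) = 4544278412 / 441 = 10304486.20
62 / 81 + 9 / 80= 0.88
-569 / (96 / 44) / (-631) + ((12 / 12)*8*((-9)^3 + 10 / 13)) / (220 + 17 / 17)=-1128963877 / 43508712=-25.95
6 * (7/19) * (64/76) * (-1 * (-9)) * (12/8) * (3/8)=3402/361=9.42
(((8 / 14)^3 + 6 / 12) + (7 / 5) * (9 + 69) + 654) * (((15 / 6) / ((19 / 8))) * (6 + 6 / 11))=377298864 / 71687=5263.14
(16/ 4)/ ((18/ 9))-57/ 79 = 1.28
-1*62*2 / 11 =-11.27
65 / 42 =1.55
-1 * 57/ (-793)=57/ 793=0.07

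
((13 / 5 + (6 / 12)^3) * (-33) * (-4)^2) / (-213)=2398 / 355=6.75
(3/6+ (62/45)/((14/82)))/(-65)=-5399/40950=-0.13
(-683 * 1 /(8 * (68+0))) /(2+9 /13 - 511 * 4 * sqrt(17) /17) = 44395 /3227658784+8426171 * sqrt(17) /13717549832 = 0.00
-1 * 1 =-1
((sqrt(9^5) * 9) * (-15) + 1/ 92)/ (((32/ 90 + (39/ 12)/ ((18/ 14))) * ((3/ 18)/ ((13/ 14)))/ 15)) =-26483467725/ 27853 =-950829.99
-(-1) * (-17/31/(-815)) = 17/25265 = 0.00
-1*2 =-2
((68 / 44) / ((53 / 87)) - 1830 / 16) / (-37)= 521613 / 172568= 3.02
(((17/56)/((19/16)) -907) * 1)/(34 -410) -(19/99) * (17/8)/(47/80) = 8502383/4950792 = 1.72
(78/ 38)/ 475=39/ 9025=0.00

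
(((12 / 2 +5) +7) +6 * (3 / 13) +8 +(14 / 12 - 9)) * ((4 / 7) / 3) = 3050 / 819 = 3.72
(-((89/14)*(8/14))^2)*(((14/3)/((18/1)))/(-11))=31684/101871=0.31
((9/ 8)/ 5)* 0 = 0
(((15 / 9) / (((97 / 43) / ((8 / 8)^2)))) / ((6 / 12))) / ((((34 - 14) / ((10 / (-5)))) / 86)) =-3698 / 291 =-12.71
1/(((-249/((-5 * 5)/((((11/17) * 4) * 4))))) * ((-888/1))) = -425/38915712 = -0.00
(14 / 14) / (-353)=-1 / 353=-0.00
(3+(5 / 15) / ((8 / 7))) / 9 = 79 / 216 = 0.37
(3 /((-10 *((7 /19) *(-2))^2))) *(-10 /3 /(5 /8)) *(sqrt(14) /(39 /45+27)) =57 *sqrt(14) /539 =0.40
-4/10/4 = -0.10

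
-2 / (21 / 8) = -16 / 21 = -0.76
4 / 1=4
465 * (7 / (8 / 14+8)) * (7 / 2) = 10633 / 8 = 1329.12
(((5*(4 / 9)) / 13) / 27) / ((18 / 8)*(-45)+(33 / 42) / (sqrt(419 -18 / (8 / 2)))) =-0.00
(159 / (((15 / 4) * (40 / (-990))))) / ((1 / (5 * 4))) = -20988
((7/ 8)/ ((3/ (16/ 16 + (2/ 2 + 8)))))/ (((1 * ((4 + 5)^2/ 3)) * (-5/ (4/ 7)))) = -1/ 81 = -0.01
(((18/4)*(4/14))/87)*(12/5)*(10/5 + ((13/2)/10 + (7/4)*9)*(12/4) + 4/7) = 65232/35525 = 1.84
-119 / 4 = -29.75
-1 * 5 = -5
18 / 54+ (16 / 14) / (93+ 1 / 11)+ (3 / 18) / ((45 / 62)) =69581 / 120960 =0.58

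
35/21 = 5/3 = 1.67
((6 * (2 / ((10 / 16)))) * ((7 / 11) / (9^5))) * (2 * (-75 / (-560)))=4 / 72171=0.00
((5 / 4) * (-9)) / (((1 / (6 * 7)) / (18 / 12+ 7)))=-16065 / 4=-4016.25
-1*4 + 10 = 6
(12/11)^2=144/121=1.19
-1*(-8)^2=-64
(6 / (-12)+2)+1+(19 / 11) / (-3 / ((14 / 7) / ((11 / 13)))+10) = 13473 / 4994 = 2.70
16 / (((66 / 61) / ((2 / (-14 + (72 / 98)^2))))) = -1171688 / 533247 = -2.20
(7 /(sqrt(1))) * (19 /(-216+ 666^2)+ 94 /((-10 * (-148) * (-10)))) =-7243733 /164035800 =-0.04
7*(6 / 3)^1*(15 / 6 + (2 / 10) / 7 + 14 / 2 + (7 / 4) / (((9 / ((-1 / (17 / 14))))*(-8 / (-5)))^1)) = 807833 / 6120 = 132.00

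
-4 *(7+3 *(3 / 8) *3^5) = -2243 / 2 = -1121.50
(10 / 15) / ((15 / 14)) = 28 / 45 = 0.62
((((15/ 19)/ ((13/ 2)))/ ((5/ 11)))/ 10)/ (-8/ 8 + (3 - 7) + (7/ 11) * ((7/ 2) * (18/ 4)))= 1452/ 272935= 0.01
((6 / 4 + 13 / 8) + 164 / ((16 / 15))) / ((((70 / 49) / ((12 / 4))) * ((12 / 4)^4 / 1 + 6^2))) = 1757 / 624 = 2.82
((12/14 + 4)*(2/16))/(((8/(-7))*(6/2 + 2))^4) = 0.00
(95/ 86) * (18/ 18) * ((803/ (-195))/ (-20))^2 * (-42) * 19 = -1629432343/ 43602000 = -37.37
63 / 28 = 9 / 4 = 2.25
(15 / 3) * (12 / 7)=60 / 7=8.57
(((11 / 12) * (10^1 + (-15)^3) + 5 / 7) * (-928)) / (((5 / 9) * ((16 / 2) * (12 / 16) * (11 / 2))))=12019688 / 77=156099.84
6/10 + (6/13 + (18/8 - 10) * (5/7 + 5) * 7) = -20081/65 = -308.94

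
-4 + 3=-1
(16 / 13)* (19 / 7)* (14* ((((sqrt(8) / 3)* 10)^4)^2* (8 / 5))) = 398458880000000 / 85293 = 4671648083.66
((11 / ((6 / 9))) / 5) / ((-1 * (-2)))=33 / 20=1.65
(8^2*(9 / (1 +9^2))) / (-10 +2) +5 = 169 / 41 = 4.12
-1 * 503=-503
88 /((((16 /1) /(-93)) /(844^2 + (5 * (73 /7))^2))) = -35843555847 /98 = -365750569.87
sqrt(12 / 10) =sqrt(30) / 5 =1.10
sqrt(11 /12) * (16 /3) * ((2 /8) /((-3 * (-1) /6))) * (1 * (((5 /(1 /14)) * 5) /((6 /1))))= 700 * sqrt(33) /27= 148.93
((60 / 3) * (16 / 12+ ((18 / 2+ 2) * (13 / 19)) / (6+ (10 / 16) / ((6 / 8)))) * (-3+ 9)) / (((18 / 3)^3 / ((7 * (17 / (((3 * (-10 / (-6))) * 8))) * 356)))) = 30131395 / 21033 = 1432.58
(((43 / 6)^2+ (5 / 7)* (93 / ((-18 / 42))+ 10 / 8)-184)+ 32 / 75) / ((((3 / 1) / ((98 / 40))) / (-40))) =6313342 / 675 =9353.10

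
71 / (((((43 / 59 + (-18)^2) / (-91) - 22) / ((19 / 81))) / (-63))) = 7242781 / 176499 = 41.04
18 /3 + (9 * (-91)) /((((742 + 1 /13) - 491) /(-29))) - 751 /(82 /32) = -8585999 /44608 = -192.48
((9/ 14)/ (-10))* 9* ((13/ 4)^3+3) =-193509/ 8960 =-21.60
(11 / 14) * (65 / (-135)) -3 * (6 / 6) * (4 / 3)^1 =-1655 / 378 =-4.38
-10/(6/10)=-50/3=-16.67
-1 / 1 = -1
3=3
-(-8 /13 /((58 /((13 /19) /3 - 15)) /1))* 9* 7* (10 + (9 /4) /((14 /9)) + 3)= -1021767 /7163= -142.65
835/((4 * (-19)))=-10.99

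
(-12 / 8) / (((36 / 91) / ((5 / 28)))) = -65 / 96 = -0.68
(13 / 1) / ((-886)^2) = 13 / 784996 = 0.00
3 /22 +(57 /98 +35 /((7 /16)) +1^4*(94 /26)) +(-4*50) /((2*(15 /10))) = 17.67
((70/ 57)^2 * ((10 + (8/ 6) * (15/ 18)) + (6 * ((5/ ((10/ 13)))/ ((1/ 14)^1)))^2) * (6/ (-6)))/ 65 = -2629481120/ 380133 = -6917.27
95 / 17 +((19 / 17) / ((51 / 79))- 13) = -4925 / 867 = -5.68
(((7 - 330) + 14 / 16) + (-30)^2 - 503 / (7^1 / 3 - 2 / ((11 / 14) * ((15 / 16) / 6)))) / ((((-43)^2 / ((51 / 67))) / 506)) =145942336287 / 1141210196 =127.88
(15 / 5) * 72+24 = 240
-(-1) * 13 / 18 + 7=139 / 18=7.72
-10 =-10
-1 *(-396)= 396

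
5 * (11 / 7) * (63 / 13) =495 / 13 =38.08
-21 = -21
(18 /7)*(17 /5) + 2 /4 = 647 /70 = 9.24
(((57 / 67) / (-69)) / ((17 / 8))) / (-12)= 0.00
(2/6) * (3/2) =1/2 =0.50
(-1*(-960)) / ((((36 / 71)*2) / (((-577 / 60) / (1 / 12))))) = -327736 / 3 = -109245.33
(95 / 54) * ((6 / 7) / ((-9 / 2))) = -190 / 567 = -0.34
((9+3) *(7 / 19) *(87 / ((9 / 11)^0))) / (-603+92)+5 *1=5891 / 1387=4.25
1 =1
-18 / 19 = -0.95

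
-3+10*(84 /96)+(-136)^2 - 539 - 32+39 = 71879 /4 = 17969.75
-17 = -17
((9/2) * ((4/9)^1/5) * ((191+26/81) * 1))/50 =1.53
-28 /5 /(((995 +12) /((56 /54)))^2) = -21952 /3696208605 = -0.00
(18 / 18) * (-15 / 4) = -15 / 4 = -3.75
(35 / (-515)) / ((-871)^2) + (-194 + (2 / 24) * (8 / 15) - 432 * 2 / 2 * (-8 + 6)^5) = 47927339386781 / 3516301035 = 13630.04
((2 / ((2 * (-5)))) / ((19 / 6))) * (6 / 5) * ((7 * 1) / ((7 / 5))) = -36 / 95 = -0.38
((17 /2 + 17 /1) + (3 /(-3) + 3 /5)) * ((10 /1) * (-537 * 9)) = -1213083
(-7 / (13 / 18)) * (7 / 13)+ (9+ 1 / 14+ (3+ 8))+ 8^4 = 9726277 / 2366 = 4110.85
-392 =-392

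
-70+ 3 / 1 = -67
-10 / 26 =-5 / 13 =-0.38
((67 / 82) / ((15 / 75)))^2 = 112225 / 6724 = 16.69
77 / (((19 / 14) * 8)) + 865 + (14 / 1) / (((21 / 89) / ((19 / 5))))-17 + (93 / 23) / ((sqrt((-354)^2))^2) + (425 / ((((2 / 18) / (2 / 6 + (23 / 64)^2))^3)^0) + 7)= 34513498729 / 22817955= 1512.56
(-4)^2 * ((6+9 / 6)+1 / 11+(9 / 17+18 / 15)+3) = 184312 / 935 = 197.13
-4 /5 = -0.80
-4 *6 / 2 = -12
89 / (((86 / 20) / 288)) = 256320 / 43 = 5960.93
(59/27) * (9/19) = 59/57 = 1.04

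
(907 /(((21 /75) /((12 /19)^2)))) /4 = 816300 /2527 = 323.03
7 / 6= 1.17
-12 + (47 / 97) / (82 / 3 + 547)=-2005431 / 167131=-12.00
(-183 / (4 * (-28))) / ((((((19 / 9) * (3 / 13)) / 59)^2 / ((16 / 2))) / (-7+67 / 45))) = -13349453988 / 12635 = -1056545.63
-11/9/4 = -11/36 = -0.31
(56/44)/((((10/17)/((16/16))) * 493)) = 7/1595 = 0.00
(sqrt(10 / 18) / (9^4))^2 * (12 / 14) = 10 / 903981141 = 0.00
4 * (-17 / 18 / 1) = -34 / 9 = -3.78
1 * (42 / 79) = 42 / 79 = 0.53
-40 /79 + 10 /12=155 /474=0.33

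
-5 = -5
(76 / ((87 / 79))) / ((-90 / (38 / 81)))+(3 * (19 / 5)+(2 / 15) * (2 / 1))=11.31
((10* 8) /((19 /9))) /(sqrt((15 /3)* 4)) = 72* sqrt(5) /19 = 8.47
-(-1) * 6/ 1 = 6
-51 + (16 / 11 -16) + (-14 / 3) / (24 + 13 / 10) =-49889 / 759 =-65.73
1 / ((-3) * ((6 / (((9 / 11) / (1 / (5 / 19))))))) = -0.01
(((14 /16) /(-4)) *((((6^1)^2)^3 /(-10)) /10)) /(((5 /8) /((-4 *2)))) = -163296 /125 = -1306.37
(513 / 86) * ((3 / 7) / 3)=513 / 602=0.85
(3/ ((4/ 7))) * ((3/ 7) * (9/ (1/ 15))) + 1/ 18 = 10937/ 36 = 303.81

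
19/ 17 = 1.12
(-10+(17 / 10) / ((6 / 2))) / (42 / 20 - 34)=283 / 957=0.30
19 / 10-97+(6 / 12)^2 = -1897 / 20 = -94.85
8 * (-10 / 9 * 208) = -16640 / 9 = -1848.89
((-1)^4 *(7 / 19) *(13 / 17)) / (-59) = -91 / 19057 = -0.00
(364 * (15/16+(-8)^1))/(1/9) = -92547/4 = -23136.75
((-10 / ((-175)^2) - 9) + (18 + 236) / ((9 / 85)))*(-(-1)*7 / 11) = 131742607 / 86625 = 1520.84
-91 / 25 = -3.64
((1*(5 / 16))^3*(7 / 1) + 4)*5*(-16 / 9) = -28765 / 768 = -37.45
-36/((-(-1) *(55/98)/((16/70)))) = -4032/275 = -14.66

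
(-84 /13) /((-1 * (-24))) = -7 /26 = -0.27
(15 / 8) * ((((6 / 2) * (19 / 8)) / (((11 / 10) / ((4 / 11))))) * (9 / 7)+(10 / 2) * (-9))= -266625 / 3388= -78.70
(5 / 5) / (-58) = -1 / 58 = -0.02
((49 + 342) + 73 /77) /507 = 10060 /13013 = 0.77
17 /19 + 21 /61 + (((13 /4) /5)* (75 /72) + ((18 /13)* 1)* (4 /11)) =38497321 /15910752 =2.42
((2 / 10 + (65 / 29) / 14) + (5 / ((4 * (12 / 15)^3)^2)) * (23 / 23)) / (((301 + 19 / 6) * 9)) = 34416761 / 60698624000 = 0.00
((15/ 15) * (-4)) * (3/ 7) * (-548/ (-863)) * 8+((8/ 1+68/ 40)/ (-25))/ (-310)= -4076534023/ 468177500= -8.71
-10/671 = -0.01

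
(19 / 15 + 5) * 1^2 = 94 / 15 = 6.27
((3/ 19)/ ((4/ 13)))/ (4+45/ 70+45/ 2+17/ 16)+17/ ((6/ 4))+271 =434539/ 1539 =282.35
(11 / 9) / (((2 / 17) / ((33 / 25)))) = 2057 / 150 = 13.71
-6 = -6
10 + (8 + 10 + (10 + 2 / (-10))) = 189 / 5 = 37.80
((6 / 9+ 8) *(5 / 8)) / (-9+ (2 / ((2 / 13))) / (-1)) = -65 / 264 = -0.25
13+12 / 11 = 155 / 11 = 14.09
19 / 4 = 4.75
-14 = -14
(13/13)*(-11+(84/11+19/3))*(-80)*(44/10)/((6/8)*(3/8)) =-100352/27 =-3716.74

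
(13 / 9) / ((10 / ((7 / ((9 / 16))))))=728 / 405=1.80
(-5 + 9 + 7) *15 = 165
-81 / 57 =-27 / 19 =-1.42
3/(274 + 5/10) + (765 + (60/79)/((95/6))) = 210148673/274683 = 765.06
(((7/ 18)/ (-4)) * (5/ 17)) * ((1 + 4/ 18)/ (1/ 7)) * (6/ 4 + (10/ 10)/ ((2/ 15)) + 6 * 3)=-6.61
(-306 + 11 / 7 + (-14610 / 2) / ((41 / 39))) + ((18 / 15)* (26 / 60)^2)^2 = -1170912052993 / 161437500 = -7253.04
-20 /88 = -5 /22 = -0.23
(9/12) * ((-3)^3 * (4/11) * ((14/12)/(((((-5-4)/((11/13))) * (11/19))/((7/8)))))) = 2793/2288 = 1.22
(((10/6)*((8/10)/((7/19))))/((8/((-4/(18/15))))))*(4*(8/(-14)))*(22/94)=16720/20727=0.81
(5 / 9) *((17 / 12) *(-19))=-1615 / 108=-14.95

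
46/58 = 23/29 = 0.79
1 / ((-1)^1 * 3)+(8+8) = 47 / 3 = 15.67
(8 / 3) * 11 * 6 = 176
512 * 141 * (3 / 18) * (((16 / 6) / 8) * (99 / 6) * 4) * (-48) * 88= -1118109696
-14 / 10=-7 / 5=-1.40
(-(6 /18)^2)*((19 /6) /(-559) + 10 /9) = -11123 /90558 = -0.12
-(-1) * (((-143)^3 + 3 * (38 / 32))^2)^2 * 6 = 438714090918754892820808100.00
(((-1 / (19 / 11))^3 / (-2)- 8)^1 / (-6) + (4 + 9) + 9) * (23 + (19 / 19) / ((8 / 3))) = 358888343 / 658464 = 545.04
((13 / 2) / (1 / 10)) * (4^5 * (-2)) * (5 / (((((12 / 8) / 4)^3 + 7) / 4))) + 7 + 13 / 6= -377489.81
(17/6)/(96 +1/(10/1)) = 85/2883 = 0.03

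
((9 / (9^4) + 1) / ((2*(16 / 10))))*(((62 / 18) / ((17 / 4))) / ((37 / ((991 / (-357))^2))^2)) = 54565630848488575 / 4960497868807953906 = 0.01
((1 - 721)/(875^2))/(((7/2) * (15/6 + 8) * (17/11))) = -2112/127553125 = -0.00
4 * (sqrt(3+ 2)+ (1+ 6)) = 4 * sqrt(5)+ 28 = 36.94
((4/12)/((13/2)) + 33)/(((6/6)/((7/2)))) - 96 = 1535/78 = 19.68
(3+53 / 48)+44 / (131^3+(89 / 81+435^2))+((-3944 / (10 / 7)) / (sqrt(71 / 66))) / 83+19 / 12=17965521359 / 3158762960- 13804 * sqrt(4686) / 29465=-26.38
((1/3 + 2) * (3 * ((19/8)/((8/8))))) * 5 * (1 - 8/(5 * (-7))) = 817/8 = 102.12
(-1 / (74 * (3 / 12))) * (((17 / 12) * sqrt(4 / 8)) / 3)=-17 * sqrt(2) / 1332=-0.02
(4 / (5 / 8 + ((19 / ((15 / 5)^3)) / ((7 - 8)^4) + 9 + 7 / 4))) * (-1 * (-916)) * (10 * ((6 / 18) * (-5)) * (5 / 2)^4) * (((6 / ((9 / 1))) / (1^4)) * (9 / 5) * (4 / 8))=-309150000 / 2609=-118493.68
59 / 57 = 1.04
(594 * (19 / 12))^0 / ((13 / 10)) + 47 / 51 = 1121 / 663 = 1.69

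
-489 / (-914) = 489 / 914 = 0.54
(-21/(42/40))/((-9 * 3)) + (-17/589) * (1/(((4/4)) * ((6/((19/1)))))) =0.65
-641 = -641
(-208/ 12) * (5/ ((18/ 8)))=-1040/ 27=-38.52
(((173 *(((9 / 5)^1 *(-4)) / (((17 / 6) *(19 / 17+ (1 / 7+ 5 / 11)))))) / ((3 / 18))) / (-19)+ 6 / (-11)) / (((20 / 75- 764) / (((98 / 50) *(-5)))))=13863902661 / 13438031200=1.03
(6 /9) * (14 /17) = 28 /51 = 0.55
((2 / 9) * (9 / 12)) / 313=1 / 1878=0.00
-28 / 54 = -14 / 27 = -0.52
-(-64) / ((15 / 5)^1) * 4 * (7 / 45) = 1792 / 135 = 13.27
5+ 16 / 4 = 9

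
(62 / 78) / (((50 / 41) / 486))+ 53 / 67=6914942 / 21775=317.56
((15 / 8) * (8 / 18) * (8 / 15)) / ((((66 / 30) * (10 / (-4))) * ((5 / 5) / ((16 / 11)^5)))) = -8388608 / 15944049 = -0.53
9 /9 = 1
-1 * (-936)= 936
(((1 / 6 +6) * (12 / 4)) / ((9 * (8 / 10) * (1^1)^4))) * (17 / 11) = 3145 / 792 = 3.97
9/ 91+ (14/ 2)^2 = 4468/ 91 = 49.10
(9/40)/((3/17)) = 51/40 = 1.28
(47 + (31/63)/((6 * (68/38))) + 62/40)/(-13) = -780692/208845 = -3.74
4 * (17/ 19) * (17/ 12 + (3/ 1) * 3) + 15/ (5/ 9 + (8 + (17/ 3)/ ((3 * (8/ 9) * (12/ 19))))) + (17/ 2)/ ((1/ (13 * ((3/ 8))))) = 250398343/ 3130896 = 79.98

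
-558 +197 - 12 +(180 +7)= -186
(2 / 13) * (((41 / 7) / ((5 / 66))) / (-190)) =-2706 / 43225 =-0.06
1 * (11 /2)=11 /2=5.50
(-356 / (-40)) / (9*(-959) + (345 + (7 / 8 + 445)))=-0.00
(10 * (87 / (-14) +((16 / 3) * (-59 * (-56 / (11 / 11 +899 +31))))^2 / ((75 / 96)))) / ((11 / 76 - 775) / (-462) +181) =24.76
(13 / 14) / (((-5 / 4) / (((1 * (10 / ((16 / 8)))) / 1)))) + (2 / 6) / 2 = -3.55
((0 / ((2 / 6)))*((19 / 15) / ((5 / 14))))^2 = 0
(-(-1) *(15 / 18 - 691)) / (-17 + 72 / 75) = 103525 / 2406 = 43.03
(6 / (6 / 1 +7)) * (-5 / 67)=-30 / 871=-0.03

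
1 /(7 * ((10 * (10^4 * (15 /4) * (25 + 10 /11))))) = 11 /748125000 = 0.00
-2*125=-250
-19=-19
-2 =-2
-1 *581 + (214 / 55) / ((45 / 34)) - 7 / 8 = -11462917 / 19800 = -578.94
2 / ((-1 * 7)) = -0.29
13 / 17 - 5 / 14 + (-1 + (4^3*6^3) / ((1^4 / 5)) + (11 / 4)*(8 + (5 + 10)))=32930945 / 476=69182.66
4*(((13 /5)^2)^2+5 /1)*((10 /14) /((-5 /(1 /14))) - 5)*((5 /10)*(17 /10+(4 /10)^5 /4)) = -82775413233 /95703125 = -864.92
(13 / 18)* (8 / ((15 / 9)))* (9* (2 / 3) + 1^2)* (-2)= -728 / 15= -48.53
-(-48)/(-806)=-24/403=-0.06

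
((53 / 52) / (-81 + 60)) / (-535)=53 / 584220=0.00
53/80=0.66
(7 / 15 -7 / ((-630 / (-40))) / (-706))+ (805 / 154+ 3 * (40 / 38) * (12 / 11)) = 60685939 / 6639930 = 9.14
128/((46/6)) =384/23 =16.70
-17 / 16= -1.06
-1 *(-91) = 91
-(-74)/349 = 74/349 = 0.21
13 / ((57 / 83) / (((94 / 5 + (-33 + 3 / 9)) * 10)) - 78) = -448864 / 2693355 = -0.17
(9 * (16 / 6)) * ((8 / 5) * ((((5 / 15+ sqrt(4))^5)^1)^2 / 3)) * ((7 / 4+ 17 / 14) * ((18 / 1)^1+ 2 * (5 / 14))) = 1002890900368 / 295245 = 3396809.09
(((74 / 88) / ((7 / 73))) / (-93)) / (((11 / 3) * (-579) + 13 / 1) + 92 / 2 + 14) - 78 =-4580172899 / 58720200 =-78.00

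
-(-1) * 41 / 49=41 / 49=0.84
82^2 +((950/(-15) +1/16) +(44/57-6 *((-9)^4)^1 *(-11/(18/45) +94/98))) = 46987969657/44688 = 1051467.28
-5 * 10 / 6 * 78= -650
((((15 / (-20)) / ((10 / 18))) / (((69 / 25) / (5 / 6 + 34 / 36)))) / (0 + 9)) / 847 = -20 / 175329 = -0.00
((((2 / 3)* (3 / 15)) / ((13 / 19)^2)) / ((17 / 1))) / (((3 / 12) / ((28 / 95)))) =4256 / 215475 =0.02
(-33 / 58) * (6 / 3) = -33 / 29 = -1.14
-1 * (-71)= 71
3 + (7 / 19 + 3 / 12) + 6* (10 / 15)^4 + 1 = 11909 / 2052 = 5.80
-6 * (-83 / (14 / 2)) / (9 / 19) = 3154 / 21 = 150.19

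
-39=-39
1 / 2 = 0.50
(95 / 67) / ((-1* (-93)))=95 / 6231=0.02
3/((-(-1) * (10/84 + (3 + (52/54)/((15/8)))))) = 17010/20597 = 0.83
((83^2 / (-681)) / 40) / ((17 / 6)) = -6889 / 77180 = -0.09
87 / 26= 3.35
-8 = -8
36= 36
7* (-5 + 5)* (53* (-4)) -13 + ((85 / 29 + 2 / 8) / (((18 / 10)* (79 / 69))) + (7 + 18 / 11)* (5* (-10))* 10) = -436444857 / 100804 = -4329.64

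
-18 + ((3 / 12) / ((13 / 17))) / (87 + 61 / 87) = -7140201 / 396760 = -18.00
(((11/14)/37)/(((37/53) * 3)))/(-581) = -583/33406338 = -0.00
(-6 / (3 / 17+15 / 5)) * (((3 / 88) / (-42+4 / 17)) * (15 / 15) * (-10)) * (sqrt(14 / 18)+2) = -289 / 9372- 289 * sqrt(7) / 56232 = -0.04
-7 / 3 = -2.33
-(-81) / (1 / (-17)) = -1377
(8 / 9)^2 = 64 / 81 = 0.79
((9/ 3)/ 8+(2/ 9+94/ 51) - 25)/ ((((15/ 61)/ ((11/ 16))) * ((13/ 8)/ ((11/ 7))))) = -203811553/ 3341520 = -60.99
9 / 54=1 / 6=0.17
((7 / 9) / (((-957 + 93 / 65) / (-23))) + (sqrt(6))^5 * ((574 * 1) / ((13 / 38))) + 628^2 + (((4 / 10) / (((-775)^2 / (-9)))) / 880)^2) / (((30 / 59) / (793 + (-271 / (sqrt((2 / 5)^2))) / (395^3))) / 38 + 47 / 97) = 1669167023725446050736 * sqrt(6) / 13390179725019799 + 25570624277178299195730687761119137672949297 / 31416895712579342990889355734375000000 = 1119256.88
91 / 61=1.49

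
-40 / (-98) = 20 / 49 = 0.41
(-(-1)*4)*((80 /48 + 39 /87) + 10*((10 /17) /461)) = 5802832 /681819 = 8.51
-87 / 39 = -29 / 13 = -2.23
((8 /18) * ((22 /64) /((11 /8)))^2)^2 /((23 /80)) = 5 /1863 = 0.00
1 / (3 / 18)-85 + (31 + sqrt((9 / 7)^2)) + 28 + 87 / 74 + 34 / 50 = -218319 / 12950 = -16.86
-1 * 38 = -38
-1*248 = -248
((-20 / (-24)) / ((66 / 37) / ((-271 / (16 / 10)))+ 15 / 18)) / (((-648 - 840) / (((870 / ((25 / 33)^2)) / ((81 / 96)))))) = -140738972 / 115090755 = -1.22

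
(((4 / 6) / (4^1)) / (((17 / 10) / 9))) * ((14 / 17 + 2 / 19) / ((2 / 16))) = 36000 / 5491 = 6.56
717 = 717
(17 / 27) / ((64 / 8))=17 / 216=0.08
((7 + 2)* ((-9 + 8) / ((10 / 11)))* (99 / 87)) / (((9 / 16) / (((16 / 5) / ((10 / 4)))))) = -92928 / 3625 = -25.64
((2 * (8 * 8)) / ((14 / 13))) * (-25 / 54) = -10400 / 189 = -55.03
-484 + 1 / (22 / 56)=-5296 / 11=-481.45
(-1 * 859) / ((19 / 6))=-5154 / 19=-271.26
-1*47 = -47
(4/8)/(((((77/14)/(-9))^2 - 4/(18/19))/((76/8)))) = -1539/1247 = -1.23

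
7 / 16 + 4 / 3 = 85 / 48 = 1.77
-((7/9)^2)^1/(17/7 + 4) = -343/3645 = -0.09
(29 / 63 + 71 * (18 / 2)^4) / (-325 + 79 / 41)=-601621331 / 417249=-1441.88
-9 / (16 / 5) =-45 / 16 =-2.81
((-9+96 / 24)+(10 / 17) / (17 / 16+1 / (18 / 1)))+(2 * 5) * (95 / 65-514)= -182525495 / 35581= -5129.86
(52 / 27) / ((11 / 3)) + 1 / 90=59 / 110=0.54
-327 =-327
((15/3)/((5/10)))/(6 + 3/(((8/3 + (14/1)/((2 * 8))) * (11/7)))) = 4675/3057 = 1.53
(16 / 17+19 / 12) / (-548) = -515 / 111792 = -0.00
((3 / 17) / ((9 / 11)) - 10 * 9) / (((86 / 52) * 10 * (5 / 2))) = -119054 / 54825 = -2.17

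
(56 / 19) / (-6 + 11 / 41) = -2296 / 4465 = -0.51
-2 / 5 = -0.40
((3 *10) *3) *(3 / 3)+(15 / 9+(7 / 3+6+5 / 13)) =1305 / 13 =100.38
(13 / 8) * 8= 13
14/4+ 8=23/2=11.50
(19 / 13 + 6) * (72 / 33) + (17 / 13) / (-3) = 6797 / 429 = 15.84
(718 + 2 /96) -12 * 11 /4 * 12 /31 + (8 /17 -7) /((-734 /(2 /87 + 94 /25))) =279234291077 /395919600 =705.28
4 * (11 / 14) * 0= 0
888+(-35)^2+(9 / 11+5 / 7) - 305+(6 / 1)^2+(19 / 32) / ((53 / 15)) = 241033721 / 130592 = 1845.70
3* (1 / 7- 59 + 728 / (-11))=-28884 / 77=-375.12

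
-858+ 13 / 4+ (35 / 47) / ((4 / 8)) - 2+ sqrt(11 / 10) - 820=-314949 / 188+ sqrt(110) / 10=-1674.21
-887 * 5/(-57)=4435/57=77.81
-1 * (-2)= 2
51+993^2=986100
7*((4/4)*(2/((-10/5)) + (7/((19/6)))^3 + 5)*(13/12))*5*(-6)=-23096710/6859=-3367.36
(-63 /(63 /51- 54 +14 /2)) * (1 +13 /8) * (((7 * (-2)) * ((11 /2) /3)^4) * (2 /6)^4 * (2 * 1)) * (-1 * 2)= 28.22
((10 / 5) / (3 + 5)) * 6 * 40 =60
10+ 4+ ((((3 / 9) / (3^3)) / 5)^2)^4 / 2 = 20267408315567010937501 / 1447672022540500781250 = 14.00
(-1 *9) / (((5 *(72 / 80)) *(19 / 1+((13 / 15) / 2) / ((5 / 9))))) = -100 / 989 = -0.10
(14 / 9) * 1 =14 / 9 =1.56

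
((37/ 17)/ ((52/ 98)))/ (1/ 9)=16317/ 442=36.92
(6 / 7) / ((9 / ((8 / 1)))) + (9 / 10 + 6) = 1609 / 210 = 7.66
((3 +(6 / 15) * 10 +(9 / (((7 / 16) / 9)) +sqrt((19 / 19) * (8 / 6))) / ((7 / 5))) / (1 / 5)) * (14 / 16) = 25 * sqrt(3) / 12 +34115 / 56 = 612.80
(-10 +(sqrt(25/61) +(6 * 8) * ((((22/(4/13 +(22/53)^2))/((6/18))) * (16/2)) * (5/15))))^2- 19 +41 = 385400420 * sqrt(61)/133651 +90605431641325131/292829341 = 309436296.25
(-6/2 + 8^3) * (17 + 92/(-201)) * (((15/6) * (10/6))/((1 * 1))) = 42310625/1206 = 35083.44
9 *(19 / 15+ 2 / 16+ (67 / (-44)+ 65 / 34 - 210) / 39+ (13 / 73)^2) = -18427601091 / 518191960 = -35.56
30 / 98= 15 / 49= 0.31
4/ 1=4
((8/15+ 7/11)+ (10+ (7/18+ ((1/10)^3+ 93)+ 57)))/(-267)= -15994399/26433000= -0.61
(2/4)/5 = 0.10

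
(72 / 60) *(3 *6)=108 / 5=21.60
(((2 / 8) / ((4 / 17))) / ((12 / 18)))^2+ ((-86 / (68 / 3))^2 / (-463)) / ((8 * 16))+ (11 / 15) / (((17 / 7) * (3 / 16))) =25589744353 / 6165826560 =4.15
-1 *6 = -6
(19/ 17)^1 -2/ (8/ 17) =-213/ 68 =-3.13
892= 892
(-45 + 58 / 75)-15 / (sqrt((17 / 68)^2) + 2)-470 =-39067 / 75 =-520.89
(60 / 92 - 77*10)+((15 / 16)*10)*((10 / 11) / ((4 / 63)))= -2570945 / 4048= -635.11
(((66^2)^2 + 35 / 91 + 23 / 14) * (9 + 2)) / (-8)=-37987425531 / 1456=-26090264.79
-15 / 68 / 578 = -15 / 39304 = -0.00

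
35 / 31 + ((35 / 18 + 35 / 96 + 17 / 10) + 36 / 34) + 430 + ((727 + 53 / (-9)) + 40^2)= 2092465891 / 758880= 2757.31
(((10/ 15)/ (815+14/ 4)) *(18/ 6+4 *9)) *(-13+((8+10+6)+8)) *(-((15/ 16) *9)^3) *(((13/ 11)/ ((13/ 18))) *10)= -27347068125/ 4609792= -5932.39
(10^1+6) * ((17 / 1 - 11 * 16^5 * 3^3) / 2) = -2491416440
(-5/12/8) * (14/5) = -7/48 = -0.15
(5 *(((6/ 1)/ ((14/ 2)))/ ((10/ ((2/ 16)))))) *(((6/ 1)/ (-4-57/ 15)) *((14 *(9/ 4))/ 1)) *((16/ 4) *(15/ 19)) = -2025/ 494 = -4.10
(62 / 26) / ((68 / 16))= 0.56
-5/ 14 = -0.36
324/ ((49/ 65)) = 21060/ 49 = 429.80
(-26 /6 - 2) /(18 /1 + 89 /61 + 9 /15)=-305 /966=-0.32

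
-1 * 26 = -26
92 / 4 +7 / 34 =789 / 34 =23.21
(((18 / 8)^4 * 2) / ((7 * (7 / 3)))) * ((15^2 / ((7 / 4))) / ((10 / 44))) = 9743085 / 5488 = 1775.34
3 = 3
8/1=8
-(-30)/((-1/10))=-300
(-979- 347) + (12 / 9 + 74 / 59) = -1323.41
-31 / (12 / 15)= -38.75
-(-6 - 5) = 11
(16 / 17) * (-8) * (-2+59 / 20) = -608 / 85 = -7.15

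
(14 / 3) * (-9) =-42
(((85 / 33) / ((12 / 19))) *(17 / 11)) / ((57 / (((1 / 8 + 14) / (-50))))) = -32657 / 1045440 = -0.03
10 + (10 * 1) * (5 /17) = 220 /17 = 12.94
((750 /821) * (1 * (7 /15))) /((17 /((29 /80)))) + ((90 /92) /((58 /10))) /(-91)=49046155 /6777184232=0.01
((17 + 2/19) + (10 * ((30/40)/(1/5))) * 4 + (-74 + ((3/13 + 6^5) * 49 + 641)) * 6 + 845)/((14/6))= 1697353830/1729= 981696.84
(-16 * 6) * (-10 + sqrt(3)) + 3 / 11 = 10563 / 11-96 * sqrt(3) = 794.00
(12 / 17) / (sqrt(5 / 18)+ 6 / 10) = 3240 / 629 - 900 * sqrt(10) / 629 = 0.63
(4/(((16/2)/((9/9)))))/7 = 1/14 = 0.07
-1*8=-8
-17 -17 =-34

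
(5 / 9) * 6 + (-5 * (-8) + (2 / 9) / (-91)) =35488 / 819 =43.33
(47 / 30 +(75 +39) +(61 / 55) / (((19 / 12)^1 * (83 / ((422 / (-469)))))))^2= 795508912944399748249 / 59571282745844100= 13353.90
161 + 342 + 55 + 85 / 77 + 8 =43667 / 77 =567.10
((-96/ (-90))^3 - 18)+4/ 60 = -56429/ 3375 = -16.72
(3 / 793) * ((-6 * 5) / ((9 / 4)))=-40 / 793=-0.05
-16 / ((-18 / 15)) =40 / 3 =13.33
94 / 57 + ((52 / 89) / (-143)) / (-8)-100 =-10976491 / 111606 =-98.35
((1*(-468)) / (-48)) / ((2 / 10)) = 195 / 4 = 48.75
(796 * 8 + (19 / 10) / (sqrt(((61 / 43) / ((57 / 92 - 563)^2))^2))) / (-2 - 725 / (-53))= 117656038015581 / 3195921760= 36814.43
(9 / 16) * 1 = 9 / 16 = 0.56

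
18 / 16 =9 / 8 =1.12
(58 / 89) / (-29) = -2 / 89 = -0.02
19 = 19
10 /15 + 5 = 17 /3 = 5.67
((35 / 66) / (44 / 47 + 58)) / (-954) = -329 / 34882056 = -0.00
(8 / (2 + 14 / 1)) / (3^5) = 1 / 486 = 0.00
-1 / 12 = -0.08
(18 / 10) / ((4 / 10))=9 / 2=4.50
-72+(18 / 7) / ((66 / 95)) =-68.30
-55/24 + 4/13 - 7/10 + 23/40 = -329/156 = -2.11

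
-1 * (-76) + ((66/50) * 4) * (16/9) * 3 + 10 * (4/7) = 19228/175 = 109.87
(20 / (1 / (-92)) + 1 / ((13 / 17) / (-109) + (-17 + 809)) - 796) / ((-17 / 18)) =69632895870 / 24948571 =2791.06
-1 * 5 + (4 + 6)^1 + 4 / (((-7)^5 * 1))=84031 / 16807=5.00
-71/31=-2.29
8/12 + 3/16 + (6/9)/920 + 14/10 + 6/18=14287/5520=2.59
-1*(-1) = 1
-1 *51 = -51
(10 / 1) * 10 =100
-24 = -24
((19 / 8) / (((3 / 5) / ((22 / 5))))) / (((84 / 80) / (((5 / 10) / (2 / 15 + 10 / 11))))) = 57475 / 7224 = 7.96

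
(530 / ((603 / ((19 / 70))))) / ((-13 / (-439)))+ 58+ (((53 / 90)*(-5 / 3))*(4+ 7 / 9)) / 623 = 17418356833 / 263719638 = 66.05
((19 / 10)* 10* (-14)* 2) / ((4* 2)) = -66.50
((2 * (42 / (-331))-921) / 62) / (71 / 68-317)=2073558 / 44091517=0.05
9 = 9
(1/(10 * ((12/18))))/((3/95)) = 19/4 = 4.75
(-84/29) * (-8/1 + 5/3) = 532/29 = 18.34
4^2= 16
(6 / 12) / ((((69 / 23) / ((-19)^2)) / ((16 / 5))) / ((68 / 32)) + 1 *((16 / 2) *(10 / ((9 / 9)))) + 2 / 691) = 4240667 / 678541633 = 0.01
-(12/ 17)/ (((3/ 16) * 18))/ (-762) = 16/ 58293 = 0.00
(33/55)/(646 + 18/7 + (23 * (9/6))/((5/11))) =42/50713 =0.00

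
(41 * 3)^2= 15129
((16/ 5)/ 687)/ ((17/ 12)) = 64/ 19465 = 0.00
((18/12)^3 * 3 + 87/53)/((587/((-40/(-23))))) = 24945/715553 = 0.03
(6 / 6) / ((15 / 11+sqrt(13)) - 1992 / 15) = -397595 / 52219116 - 3025*sqrt(13) / 52219116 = -0.01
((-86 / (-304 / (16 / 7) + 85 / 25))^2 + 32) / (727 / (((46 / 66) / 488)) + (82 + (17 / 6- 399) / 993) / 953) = 24707234166373 / 387685145208458088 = 0.00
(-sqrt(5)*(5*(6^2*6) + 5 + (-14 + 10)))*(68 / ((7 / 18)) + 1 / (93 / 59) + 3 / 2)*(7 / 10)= -249108883*sqrt(5) / 1860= -299475.48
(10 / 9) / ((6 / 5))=25 / 27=0.93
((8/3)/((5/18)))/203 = 0.05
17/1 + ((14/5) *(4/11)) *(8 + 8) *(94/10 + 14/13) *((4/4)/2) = 365863/3575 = 102.34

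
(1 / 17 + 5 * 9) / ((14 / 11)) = 4213 / 119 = 35.40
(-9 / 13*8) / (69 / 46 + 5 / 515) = -14832 / 4043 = -3.67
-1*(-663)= 663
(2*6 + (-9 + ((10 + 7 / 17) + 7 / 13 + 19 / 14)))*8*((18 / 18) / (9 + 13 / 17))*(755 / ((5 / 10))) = 143030220 / 7553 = 18936.88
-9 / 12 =-3 / 4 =-0.75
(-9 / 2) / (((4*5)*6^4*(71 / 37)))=-37 / 408960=-0.00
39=39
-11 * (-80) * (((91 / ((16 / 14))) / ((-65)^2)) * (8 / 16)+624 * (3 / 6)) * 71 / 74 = 1267132669 / 4810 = 263437.15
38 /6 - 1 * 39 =-98 /3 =-32.67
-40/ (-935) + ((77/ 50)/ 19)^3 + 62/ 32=1.98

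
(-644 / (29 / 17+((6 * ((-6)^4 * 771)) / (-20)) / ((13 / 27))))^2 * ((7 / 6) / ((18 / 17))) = 15065489975900 / 12778739960192250147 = 0.00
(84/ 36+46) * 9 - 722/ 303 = 131083/ 303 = 432.62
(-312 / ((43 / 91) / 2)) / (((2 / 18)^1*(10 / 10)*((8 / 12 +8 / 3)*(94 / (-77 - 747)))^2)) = -195184551744 / 2374675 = -82194.22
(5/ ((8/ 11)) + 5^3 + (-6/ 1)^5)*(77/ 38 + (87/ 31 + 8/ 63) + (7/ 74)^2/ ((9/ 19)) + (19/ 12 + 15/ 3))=-7981721787631/ 90310192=-88381.19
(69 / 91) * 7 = 69 / 13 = 5.31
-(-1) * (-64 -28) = -92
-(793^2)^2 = -395451064801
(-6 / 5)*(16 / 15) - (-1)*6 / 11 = -202 / 275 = -0.73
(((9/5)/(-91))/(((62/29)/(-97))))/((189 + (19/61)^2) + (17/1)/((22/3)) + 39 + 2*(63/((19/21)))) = 678922497/279663036835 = 0.00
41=41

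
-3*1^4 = -3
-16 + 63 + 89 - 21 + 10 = 125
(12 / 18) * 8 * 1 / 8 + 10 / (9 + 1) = 5 / 3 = 1.67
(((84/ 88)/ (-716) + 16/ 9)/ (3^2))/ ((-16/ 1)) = -251843/ 20414592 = -0.01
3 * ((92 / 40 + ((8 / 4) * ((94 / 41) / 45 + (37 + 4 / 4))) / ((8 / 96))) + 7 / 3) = 1128963 / 410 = 2753.57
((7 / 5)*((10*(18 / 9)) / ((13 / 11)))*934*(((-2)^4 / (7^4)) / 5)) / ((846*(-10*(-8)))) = 20548 / 47153925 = 0.00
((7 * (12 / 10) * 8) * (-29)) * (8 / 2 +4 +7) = -29232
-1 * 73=-73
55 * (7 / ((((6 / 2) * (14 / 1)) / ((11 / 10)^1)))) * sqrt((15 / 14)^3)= 605 * sqrt(210) / 784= 11.18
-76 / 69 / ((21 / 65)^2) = -321100 / 30429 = -10.55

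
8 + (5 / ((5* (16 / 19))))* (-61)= -1031 / 16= -64.44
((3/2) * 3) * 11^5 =1449459/2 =724729.50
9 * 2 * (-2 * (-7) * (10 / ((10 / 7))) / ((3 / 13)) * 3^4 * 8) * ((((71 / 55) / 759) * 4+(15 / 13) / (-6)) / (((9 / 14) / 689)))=-13703706578016 / 13915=-984815420.63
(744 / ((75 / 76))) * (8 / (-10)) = -75392 / 125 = -603.14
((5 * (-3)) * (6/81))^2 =100/81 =1.23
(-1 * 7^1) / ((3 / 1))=-7 / 3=-2.33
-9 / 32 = -0.28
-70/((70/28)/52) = -1456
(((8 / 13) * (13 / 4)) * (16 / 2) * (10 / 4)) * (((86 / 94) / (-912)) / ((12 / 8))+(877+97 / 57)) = 282484825 / 8037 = 35148.04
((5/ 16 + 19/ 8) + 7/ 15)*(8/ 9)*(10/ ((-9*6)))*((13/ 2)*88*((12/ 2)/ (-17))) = 433004/ 4131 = 104.82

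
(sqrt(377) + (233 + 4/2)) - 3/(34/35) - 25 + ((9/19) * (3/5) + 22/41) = 227.15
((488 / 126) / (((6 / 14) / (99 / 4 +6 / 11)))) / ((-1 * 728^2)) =-0.00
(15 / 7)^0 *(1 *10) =10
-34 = -34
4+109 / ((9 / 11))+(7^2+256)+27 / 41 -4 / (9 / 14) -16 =17247 / 41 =420.66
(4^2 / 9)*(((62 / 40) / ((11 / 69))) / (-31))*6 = -184 / 55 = -3.35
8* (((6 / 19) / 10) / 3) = 8 / 95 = 0.08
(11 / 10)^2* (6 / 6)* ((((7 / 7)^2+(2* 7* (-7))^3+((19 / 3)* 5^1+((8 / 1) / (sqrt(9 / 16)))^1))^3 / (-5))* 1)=201739091117270280.36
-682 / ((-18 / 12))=1364 / 3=454.67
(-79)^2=6241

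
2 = 2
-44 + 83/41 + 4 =-1557/41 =-37.98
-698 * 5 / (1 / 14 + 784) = -48860 / 10977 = -4.45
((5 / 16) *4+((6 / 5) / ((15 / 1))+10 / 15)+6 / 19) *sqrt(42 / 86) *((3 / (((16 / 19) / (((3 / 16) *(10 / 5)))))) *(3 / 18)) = 13181 *sqrt(903) / 1100800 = 0.36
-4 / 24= -1 / 6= -0.17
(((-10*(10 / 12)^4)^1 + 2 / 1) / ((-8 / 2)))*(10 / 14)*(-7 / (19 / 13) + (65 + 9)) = 34.88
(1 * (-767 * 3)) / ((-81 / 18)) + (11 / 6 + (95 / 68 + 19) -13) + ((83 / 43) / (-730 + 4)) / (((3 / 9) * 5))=2762654459 / 5307060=520.56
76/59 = 1.29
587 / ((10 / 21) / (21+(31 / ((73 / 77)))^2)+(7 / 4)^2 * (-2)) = -286463602824 / 2988866171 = -95.84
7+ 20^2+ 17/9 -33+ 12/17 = 57619/153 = 376.59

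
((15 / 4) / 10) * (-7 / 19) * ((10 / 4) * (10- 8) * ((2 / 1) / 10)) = -21 / 152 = -0.14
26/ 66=13/ 33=0.39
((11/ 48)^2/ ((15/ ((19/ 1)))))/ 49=2299/ 1693440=0.00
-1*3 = -3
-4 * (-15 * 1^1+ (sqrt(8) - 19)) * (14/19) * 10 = 19040/19 - 1120 * sqrt(2)/19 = 918.74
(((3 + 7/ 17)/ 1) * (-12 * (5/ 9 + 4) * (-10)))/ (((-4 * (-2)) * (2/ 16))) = 1865.10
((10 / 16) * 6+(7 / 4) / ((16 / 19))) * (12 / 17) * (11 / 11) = 1119 / 272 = 4.11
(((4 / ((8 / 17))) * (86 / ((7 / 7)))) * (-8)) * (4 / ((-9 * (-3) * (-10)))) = 11696 / 135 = 86.64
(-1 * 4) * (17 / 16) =-17 / 4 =-4.25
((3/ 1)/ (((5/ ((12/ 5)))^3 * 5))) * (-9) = -46656/ 78125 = -0.60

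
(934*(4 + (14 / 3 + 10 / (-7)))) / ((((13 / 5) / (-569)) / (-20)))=8077979200 / 273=29589667.40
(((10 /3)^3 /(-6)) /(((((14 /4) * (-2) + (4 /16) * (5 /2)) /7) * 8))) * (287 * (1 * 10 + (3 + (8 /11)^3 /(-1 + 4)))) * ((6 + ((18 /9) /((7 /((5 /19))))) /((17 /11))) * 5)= 27072770270000 /280416411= 96544.89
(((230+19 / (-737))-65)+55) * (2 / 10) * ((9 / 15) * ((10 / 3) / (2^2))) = 162121 / 7370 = 22.00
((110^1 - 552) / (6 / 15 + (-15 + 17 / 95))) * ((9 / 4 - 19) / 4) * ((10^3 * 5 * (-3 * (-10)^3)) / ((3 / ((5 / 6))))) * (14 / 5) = -615415937500 / 411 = -1497362378.35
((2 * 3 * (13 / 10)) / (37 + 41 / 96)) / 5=3744 / 89825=0.04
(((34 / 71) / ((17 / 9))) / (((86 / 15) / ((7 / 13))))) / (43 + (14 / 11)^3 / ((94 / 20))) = 19705455 / 35950177133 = 0.00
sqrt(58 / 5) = sqrt(290) / 5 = 3.41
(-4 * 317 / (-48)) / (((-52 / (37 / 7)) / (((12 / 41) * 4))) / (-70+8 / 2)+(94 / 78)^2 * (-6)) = -130825266 / 42524485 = -3.08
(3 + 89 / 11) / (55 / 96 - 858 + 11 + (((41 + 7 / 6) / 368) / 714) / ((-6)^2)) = -301045248 / 22974929087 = -0.01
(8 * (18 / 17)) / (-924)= -12 / 1309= -0.01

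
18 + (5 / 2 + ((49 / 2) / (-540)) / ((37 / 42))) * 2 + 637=2197457 / 3330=659.90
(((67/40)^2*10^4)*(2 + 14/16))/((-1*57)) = -2581175/1824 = -1415.12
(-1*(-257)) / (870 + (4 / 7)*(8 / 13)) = 23387 / 79202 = 0.30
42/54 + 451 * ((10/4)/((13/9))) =182837/234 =781.35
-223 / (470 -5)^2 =-223 / 216225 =-0.00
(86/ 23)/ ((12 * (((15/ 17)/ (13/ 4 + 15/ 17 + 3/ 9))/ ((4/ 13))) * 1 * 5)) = 39173/ 403650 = 0.10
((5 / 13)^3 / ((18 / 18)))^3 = 1953125 / 10604499373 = 0.00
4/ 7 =0.57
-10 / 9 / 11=-10 / 99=-0.10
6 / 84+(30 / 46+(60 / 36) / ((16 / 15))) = 5889 / 2576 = 2.29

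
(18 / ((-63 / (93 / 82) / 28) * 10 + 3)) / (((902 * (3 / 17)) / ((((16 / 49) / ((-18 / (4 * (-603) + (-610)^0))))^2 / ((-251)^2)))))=-98029099744 / 480751243661997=-0.00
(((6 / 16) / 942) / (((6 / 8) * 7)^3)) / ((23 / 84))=16 / 1592451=0.00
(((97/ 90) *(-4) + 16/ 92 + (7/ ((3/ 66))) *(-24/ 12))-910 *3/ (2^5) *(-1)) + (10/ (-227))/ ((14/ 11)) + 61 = -4364395373/ 26313840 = -165.86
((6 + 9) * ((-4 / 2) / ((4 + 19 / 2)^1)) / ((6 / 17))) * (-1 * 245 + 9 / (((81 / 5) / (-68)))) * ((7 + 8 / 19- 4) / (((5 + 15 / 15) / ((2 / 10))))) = 2812225 / 13851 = 203.03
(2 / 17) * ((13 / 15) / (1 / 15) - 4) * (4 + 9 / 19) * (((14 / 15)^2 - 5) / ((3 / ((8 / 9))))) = -14864 / 2565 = -5.79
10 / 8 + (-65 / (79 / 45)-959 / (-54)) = -153713 / 8532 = -18.02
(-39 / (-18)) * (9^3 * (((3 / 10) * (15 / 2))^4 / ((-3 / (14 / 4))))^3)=-11334179728519011 / 268435456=-42223109.78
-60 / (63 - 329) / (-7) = -0.03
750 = 750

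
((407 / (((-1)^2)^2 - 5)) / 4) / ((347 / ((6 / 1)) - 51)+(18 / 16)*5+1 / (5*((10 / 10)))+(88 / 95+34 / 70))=-811965 / 449126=-1.81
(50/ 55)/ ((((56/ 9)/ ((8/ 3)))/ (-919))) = -27570/ 77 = -358.05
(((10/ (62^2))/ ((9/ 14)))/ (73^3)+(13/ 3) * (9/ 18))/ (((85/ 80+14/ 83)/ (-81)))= -29043296680296/ 203745708665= -142.55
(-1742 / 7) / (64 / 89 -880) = 1157 / 4088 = 0.28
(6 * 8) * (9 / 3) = 144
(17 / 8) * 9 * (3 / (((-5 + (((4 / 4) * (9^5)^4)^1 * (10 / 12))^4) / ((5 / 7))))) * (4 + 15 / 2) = 10557 / 236006404891781617854343511606375996910446528911094541922360752531852664330763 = 0.00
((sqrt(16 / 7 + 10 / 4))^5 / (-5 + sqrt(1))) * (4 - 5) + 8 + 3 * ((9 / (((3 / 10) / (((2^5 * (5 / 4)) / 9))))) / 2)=220.53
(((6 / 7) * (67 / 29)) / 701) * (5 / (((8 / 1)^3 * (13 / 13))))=1005 / 36429568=0.00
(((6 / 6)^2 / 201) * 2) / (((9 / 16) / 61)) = 1952 / 1809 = 1.08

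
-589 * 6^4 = -763344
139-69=70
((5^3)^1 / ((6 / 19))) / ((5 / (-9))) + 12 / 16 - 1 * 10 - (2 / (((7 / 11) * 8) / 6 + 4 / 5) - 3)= -97915 / 136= -719.96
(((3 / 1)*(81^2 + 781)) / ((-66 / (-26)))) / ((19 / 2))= 190892 / 209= 913.36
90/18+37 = 42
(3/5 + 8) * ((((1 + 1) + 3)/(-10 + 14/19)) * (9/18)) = -817/352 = -2.32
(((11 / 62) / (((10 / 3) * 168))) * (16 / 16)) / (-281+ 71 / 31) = -11 / 9676800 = -0.00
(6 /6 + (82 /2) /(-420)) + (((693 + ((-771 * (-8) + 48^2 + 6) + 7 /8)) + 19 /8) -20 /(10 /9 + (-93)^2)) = 75000933841 /8174355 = 9175.15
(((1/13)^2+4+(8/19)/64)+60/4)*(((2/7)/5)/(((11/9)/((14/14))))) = 4395537/4944940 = 0.89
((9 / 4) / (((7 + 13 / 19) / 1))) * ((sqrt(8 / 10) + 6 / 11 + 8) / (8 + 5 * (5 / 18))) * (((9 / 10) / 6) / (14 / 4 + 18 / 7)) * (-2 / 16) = -1518993 / 1845615200-32319 * sqrt(5) / 838916000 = -0.00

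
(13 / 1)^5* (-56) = -20792408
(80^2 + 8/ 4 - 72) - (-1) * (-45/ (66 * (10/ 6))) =139251/ 22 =6329.59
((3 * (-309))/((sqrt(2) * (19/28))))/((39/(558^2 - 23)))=-1346861166 * sqrt(2)/247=-7711535.74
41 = 41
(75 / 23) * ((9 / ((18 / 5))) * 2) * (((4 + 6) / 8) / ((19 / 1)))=1875 / 1748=1.07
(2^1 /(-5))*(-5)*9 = 18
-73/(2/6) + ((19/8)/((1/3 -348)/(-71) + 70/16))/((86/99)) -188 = -552595945/1358714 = -406.71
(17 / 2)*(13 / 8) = 221 / 16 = 13.81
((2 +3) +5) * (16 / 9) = 160 / 9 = 17.78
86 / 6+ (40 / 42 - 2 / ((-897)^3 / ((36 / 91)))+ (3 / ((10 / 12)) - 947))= -4837819200212 / 5212525305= -928.11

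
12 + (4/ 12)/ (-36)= 1295/ 108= 11.99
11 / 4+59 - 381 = -1277 / 4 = -319.25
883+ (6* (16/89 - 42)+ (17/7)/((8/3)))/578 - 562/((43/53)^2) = 153282582771/5326510448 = 28.78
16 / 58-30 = -862 / 29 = -29.72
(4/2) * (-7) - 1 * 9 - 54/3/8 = -101/4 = -25.25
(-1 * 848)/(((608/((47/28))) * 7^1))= -2491/7448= -0.33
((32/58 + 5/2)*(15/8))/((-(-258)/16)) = 885/2494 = 0.35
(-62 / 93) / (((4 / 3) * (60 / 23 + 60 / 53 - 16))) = 1219 / 29888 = 0.04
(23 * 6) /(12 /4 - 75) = -23 /12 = -1.92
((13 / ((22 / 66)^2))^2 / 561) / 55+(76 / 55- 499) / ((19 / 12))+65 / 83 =-313.06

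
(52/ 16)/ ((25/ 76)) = 247/ 25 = 9.88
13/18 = 0.72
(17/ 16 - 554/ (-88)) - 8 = -113/ 176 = -0.64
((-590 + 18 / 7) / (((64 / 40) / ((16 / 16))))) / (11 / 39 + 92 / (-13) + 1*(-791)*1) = 50115 / 108899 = 0.46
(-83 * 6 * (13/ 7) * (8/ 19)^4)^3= -18646525915369322840064/ 759167017239693223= -24561.82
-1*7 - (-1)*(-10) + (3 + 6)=-8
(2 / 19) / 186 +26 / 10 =22976 / 8835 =2.60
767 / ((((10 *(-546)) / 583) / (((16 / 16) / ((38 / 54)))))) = -309573 / 2660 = -116.38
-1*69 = -69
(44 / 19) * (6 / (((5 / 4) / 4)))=4224 / 95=44.46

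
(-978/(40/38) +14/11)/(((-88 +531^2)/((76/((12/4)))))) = -3878318/46509045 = -0.08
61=61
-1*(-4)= 4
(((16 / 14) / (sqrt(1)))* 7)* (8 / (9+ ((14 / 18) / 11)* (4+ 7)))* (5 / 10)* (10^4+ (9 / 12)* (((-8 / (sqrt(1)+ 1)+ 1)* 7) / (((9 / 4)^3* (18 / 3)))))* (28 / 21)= 3534464 / 81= 43635.36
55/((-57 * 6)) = -55/342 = -0.16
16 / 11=1.45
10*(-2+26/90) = -154/9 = -17.11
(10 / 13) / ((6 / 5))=25 / 39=0.64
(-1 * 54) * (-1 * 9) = 486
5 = 5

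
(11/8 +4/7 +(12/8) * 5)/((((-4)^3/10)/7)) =-2645/256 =-10.33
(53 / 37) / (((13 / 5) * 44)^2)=1325 / 12105808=0.00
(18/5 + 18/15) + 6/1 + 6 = 84/5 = 16.80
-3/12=-1/4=-0.25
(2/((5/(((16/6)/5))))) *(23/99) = 368/7425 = 0.05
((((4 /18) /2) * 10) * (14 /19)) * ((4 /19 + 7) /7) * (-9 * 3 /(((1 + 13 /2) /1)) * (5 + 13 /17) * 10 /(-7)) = 153440 /6137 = 25.00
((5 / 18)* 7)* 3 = 35 / 6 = 5.83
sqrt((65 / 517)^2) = 65 / 517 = 0.13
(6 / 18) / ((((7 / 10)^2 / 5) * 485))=100 / 14259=0.01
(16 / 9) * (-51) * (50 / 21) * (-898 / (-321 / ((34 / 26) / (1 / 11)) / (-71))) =162149345600 / 262899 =616774.30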